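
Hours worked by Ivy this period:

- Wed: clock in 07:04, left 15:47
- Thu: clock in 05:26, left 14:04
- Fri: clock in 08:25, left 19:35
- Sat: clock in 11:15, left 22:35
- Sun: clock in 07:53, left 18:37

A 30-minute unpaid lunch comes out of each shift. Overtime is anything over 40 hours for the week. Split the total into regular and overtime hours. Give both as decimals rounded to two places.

Wed: 07:04–15:47 = 8 h 43 min; less 30 min break → 8 h 13 min
Thu: 05:26–14:04 = 8 h 38 min; less 30 min break → 8 h 8 min
Fri: 08:25–19:35 = 11 h 10 min; less 30 min break → 10 h 40 min
Sat: 11:15–22:35 = 11 h 20 min; less 30 min break → 10 h 50 min
Sun: 07:53–18:37 = 10 h 44 min; less 30 min break → 10 h 14 min
Total worked: 48 h 5 min = 48.08 h.
Threshold 40 h → overtime 8 h 5 min, regular 40 h 0 min.

Regular 40.00 hours, overtime 8.08 hours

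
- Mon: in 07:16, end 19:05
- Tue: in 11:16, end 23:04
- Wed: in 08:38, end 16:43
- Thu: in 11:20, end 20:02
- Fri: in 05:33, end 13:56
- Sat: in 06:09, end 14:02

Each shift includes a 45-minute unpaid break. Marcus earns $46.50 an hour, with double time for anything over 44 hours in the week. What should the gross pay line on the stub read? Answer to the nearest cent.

$2805.50

Mon: 07:16–19:05 = 11 h 49 min; less 45 min break → 11 h 4 min
Tue: 11:16–23:04 = 11 h 48 min; less 45 min break → 11 h 3 min
Wed: 08:38–16:43 = 8 h 5 min; less 45 min break → 7 h 20 min
Thu: 11:20–20:02 = 8 h 42 min; less 45 min break → 7 h 57 min
Fri: 05:33–13:56 = 8 h 23 min; less 45 min break → 7 h 38 min
Sat: 06:09–14:02 = 7 h 53 min; less 45 min break → 7 h 8 min
Total worked: 52 h 10 min = 3130 min.
Regular 44 h 0 min = 2640 min at $46.50/h; overtime 8 h 10 min = 490 min at $93.00/h.
Pay = (2640 × $46.50 + 490 × $93.00) ÷ 60 = $2805.50.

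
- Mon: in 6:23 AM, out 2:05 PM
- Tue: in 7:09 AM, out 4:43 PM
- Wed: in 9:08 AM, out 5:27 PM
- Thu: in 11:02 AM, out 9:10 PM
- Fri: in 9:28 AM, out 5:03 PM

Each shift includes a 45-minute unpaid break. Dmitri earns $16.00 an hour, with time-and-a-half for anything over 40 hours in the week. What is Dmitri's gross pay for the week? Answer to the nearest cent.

Mon: 6:23 AM–2:05 PM = 7 h 42 min; less 45 min break → 6 h 57 min
Tue: 7:09 AM–4:43 PM = 9 h 34 min; less 45 min break → 8 h 49 min
Wed: 9:08 AM–5:27 PM = 8 h 19 min; less 45 min break → 7 h 34 min
Thu: 11:02 AM–9:10 PM = 10 h 8 min; less 45 min break → 9 h 23 min
Fri: 9:28 AM–5:03 PM = 7 h 35 min; less 45 min break → 6 h 50 min
Total worked: 39 h 33 min = 2373 min.
Regular 39 h 33 min = 2373 min at $16.00/h; overtime 0 h 0 min = 0 min at $24.00/h.
Pay = (2373 × $16.00 + 0 × $24.00) ÷ 60 = $632.80.

$632.80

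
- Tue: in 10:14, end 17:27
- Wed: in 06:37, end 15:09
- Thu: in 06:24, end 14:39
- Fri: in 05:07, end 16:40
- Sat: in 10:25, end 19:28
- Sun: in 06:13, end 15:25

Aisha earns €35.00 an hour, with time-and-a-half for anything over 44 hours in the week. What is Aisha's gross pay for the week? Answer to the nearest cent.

€2054.50

Tue: 10:14–17:27 = 7 h 13 min
Wed: 06:37–15:09 = 8 h 32 min
Thu: 06:24–14:39 = 8 h 15 min
Fri: 05:07–16:40 = 11 h 33 min
Sat: 10:25–19:28 = 9 h 3 min
Sun: 06:13–15:25 = 9 h 12 min
Total worked: 53 h 48 min = 3228 min.
Regular 44 h 0 min = 2640 min at €35.00/h; overtime 9 h 48 min = 588 min at €52.50/h.
Pay = (2640 × €35.00 + 588 × €52.50) ÷ 60 = €2054.50.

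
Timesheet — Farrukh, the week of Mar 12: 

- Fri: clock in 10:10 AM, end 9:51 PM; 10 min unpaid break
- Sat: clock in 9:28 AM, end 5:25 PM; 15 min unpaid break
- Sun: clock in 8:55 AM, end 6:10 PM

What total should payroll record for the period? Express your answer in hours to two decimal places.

Fri: 10:10 AM–9:51 PM = 11 h 41 min; less 10 min break → 11 h 31 min
Sat: 9:28 AM–5:25 PM = 7 h 57 min; less 15 min break → 7 h 42 min
Sun: 8:55 AM–6:10 PM = 9 h 15 min
Total: 11 h 31 min + 7 h 42 min + 9 h 15 min = 28 h 28 min.

28.47 hours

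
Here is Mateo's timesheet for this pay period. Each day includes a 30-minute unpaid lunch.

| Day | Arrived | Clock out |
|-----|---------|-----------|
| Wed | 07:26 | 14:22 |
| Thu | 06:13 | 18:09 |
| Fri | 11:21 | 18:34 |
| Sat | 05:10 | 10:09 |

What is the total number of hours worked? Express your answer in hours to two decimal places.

29.07 hours

Wed: 07:26–14:22 = 6 h 56 min; less 30 min break → 6 h 26 min
Thu: 06:13–18:09 = 11 h 56 min; less 30 min break → 11 h 26 min
Fri: 11:21–18:34 = 7 h 13 min; less 30 min break → 6 h 43 min
Sat: 05:10–10:09 = 4 h 59 min; less 30 min break → 4 h 29 min
Total: 6 h 26 min + 11 h 26 min + 6 h 43 min + 4 h 29 min = 29 h 4 min.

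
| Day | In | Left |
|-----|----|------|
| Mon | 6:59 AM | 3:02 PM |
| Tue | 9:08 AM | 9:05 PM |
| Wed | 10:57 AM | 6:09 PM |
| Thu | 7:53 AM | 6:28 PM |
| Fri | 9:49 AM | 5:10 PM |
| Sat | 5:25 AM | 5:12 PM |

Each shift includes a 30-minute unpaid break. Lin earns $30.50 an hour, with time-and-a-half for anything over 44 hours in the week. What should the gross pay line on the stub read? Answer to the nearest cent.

Mon: 6:59 AM–3:02 PM = 8 h 3 min; less 30 min break → 7 h 33 min
Tue: 9:08 AM–9:05 PM = 11 h 57 min; less 30 min break → 11 h 27 min
Wed: 10:57 AM–6:09 PM = 7 h 12 min; less 30 min break → 6 h 42 min
Thu: 7:53 AM–6:28 PM = 10 h 35 min; less 30 min break → 10 h 5 min
Fri: 9:49 AM–5:10 PM = 7 h 21 min; less 30 min break → 6 h 51 min
Sat: 5:25 AM–5:12 PM = 11 h 47 min; less 30 min break → 11 h 17 min
Total worked: 53 h 55 min = 3235 min.
Regular 44 h 0 min = 2640 min at $30.50/h; overtime 9 h 55 min = 595 min at $45.75/h.
Pay = (2640 × $30.50 + 595 × $45.75) ÷ 60 = $1795.69.

$1795.69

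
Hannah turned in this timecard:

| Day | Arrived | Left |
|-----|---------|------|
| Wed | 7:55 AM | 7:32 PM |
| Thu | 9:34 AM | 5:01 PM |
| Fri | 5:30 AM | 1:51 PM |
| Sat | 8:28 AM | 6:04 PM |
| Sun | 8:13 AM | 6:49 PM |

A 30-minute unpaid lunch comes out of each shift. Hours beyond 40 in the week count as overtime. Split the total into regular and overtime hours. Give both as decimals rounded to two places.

Wed: 7:55 AM–7:32 PM = 11 h 37 min; less 30 min break → 11 h 7 min
Thu: 9:34 AM–5:01 PM = 7 h 27 min; less 30 min break → 6 h 57 min
Fri: 5:30 AM–1:51 PM = 8 h 21 min; less 30 min break → 7 h 51 min
Sat: 8:28 AM–6:04 PM = 9 h 36 min; less 30 min break → 9 h 6 min
Sun: 8:13 AM–6:49 PM = 10 h 36 min; less 30 min break → 10 h 6 min
Total worked: 45 h 7 min = 45.12 h.
Threshold 40 h → overtime 5 h 7 min, regular 40 h 0 min.

Regular 40.00 hours, overtime 5.12 hours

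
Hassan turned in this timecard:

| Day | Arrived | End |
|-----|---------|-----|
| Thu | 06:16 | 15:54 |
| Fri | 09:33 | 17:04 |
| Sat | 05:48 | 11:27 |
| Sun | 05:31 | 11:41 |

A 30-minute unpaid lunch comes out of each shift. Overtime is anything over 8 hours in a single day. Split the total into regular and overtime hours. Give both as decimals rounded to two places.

Regular 25.83 hours, overtime 1.13 hours

Thu: 06:16–15:54 = 9 h 38 min; less 30 min break → 9 h 8 min
Fri: 09:33–17:04 = 7 h 31 min; less 30 min break → 7 h 1 min
Sat: 05:48–11:27 = 5 h 39 min; less 30 min break → 5 h 9 min
Sun: 05:31–11:41 = 6 h 10 min; less 30 min break → 5 h 40 min
Thu reg 8 h 0 min / OT 1 h 8 min; Fri reg 7 h 1 min / OT 0 h 0 min; Sat reg 5 h 9 min / OT 0 h 0 min; Sun reg 5 h 40 min / OT 0 h 0 min.
Totals: regular 25 h 50 min, overtime 1 h 8 min.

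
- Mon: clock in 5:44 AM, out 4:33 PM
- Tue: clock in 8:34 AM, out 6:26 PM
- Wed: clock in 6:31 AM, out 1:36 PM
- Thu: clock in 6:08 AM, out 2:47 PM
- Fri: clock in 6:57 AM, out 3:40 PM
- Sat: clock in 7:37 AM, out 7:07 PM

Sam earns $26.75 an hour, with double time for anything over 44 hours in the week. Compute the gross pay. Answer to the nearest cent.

$1852.88

Mon: 5:44 AM–4:33 PM = 10 h 49 min
Tue: 8:34 AM–6:26 PM = 9 h 52 min
Wed: 6:31 AM–1:36 PM = 7 h 5 min
Thu: 6:08 AM–2:47 PM = 8 h 39 min
Fri: 6:57 AM–3:40 PM = 8 h 43 min
Sat: 7:37 AM–7:07 PM = 11 h 30 min
Total worked: 56 h 38 min = 3398 min.
Regular 44 h 0 min = 2640 min at $26.75/h; overtime 12 h 38 min = 758 min at $53.50/h.
Pay = (2640 × $26.75 + 758 × $53.50) ÷ 60 = $1852.88.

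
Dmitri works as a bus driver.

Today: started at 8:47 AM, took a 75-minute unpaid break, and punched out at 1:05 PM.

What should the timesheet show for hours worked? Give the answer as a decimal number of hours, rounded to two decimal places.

Today: 8:47 AM–1:05 PM = 4 h 18 min; less 75 min break → 3 h 3 min

3.05 hours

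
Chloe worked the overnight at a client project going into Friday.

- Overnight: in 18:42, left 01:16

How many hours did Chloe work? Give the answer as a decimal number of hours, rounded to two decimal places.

Overnight: 18:42 → midnight = 5 h 18 min; midnight → 01:16 = 1 h 16 min; span 6 h 34 min

6.57 hours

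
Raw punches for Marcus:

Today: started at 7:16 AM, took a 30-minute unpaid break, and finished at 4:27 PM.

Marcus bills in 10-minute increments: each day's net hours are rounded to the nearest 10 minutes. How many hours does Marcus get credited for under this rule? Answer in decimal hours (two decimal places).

Today: 7:16 AM–4:27 PM = 9 h 11 min − 30 min = 8 h 41 min → rounds to 8 h 40 min

8.67 hours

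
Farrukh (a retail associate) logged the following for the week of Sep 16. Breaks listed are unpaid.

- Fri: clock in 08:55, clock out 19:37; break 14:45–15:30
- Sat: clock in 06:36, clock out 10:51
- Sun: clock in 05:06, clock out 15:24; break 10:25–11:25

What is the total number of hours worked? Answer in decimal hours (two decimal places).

Fri: 08:55–19:37 = 10 h 42 min; less 45 min break → 9 h 57 min
Sat: 06:36–10:51 = 4 h 15 min
Sun: 05:06–15:24 = 10 h 18 min; less 60 min break → 9 h 18 min
Total: 9 h 57 min + 4 h 15 min + 9 h 18 min = 23 h 30 min.

23.50 hours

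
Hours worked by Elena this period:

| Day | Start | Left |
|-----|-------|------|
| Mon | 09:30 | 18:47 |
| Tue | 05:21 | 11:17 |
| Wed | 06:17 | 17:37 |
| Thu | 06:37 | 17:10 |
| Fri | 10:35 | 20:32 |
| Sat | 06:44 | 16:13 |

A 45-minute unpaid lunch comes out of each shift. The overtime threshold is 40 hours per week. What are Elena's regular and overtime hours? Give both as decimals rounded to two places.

Regular 40.00 hours, overtime 12.03 hours

Mon: 09:30–18:47 = 9 h 17 min; less 45 min break → 8 h 32 min
Tue: 05:21–11:17 = 5 h 56 min; less 45 min break → 5 h 11 min
Wed: 06:17–17:37 = 11 h 20 min; less 45 min break → 10 h 35 min
Thu: 06:37–17:10 = 10 h 33 min; less 45 min break → 9 h 48 min
Fri: 10:35–20:32 = 9 h 57 min; less 45 min break → 9 h 12 min
Sat: 06:44–16:13 = 9 h 29 min; less 45 min break → 8 h 44 min
Total worked: 52 h 2 min = 52.03 h.
Threshold 40 h → overtime 12 h 2 min, regular 40 h 0 min.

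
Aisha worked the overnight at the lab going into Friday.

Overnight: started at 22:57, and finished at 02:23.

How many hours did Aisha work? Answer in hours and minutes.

Overnight: 22:57 → midnight = 1 h 3 min; midnight → 02:23 = 2 h 23 min; span 3 h 26 min

3 h 26 min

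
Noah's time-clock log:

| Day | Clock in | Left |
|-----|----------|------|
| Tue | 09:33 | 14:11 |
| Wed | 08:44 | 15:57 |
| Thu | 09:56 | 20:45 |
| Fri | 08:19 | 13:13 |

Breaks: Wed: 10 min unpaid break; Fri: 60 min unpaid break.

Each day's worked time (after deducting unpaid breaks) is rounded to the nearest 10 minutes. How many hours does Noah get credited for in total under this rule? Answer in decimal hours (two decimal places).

Tue: 09:33–14:11 = 4 h 38 min → rounds to 4 h 40 min
Wed: 08:44–15:57 = 7 h 13 min − 10 min = 7 h 3 min → rounds to 7 h 0 min
Thu: 09:56–20:45 = 10 h 49 min → rounds to 10 h 50 min
Fri: 08:19–13:13 = 4 h 54 min − 60 min = 3 h 54 min → rounds to 3 h 50 min
Total credited: 26 h 20 min.

26.33 hours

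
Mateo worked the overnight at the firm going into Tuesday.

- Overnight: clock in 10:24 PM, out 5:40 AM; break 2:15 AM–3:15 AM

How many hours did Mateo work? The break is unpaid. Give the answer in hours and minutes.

Overnight: 10:24 PM → midnight = 1 h 36 min; midnight → 5:40 AM = 5 h 40 min; span 7 h 16 min; less 60 min break → 6 h 16 min

6 h 16 min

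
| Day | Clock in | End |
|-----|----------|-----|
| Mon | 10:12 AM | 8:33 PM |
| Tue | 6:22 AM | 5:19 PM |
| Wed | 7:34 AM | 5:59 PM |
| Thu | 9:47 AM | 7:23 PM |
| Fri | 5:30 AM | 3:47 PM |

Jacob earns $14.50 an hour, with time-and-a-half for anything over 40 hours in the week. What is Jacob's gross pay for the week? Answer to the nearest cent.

$832.30

Mon: 10:12 AM–8:33 PM = 10 h 21 min
Tue: 6:22 AM–5:19 PM = 10 h 57 min
Wed: 7:34 AM–5:59 PM = 10 h 25 min
Thu: 9:47 AM–7:23 PM = 9 h 36 min
Fri: 5:30 AM–3:47 PM = 10 h 17 min
Total worked: 51 h 36 min = 3096 min.
Regular 40 h 0 min = 2400 min at $14.50/h; overtime 11 h 36 min = 696 min at $21.75/h.
Pay = (2400 × $14.50 + 696 × $21.75) ÷ 60 = $832.30.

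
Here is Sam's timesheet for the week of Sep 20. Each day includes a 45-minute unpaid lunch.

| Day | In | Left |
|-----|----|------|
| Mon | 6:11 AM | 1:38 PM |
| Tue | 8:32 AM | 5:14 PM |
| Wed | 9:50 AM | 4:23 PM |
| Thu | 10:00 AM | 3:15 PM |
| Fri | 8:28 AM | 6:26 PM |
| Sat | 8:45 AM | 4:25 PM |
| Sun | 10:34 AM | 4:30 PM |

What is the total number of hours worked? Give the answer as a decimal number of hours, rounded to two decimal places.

46.27 hours

Mon: 6:11 AM–1:38 PM = 7 h 27 min; less 45 min break → 6 h 42 min
Tue: 8:32 AM–5:14 PM = 8 h 42 min; less 45 min break → 7 h 57 min
Wed: 9:50 AM–4:23 PM = 6 h 33 min; less 45 min break → 5 h 48 min
Thu: 10:00 AM–3:15 PM = 5 h 15 min; less 45 min break → 4 h 30 min
Fri: 8:28 AM–6:26 PM = 9 h 58 min; less 45 min break → 9 h 13 min
Sat: 8:45 AM–4:25 PM = 7 h 40 min; less 45 min break → 6 h 55 min
Sun: 10:34 AM–4:30 PM = 5 h 56 min; less 45 min break → 5 h 11 min
Total: 6 h 42 min + 7 h 57 min + 5 h 48 min + 4 h 30 min + 9 h 13 min + 6 h 55 min + 5 h 11 min = 46 h 16 min.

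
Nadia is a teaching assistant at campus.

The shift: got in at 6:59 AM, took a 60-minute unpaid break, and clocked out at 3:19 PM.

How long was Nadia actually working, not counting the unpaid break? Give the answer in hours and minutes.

The shift: 6:59 AM–3:19 PM = 8 h 20 min; less 60 min break → 7 h 20 min

7 h 20 min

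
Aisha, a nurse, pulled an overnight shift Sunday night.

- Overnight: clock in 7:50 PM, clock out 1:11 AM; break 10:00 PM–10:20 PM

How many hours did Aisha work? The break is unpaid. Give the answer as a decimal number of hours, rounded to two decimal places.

Overnight: 7:50 PM → midnight = 4 h 10 min; midnight → 1:11 AM = 1 h 11 min; span 5 h 21 min; less 20 min break → 5 h 1 min

5.02 hours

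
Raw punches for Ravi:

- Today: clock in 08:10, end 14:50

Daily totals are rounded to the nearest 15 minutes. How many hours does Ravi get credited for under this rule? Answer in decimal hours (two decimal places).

Today: 08:10–14:50 = 6 h 40 min → rounds to 6 h 45 min

6.75 hours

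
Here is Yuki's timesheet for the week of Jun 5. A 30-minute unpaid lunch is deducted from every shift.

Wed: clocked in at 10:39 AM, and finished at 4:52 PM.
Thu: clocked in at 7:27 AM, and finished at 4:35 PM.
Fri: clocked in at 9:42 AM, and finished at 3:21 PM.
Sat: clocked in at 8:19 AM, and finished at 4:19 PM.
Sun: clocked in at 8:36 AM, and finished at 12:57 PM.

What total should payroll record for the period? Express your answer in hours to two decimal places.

Wed: 10:39 AM–4:52 PM = 6 h 13 min; less 30 min break → 5 h 43 min
Thu: 7:27 AM–4:35 PM = 9 h 8 min; less 30 min break → 8 h 38 min
Fri: 9:42 AM–3:21 PM = 5 h 39 min; less 30 min break → 5 h 9 min
Sat: 8:19 AM–4:19 PM = 8 h 0 min; less 30 min break → 7 h 30 min
Sun: 8:36 AM–12:57 PM = 4 h 21 min; less 30 min break → 3 h 51 min
Total: 5 h 43 min + 8 h 38 min + 5 h 9 min + 7 h 30 min + 3 h 51 min = 30 h 51 min.

30.85 hours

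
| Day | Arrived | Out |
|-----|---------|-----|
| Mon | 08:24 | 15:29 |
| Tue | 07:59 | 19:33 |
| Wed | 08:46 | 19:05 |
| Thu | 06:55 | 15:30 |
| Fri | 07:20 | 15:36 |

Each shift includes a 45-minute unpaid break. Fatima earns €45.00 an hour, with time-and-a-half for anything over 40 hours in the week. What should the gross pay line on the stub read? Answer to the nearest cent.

€1939.50

Mon: 08:24–15:29 = 7 h 5 min; less 45 min break → 6 h 20 min
Tue: 07:59–19:33 = 11 h 34 min; less 45 min break → 10 h 49 min
Wed: 08:46–19:05 = 10 h 19 min; less 45 min break → 9 h 34 min
Thu: 06:55–15:30 = 8 h 35 min; less 45 min break → 7 h 50 min
Fri: 07:20–15:36 = 8 h 16 min; less 45 min break → 7 h 31 min
Total worked: 42 h 4 min = 2524 min.
Regular 40 h 0 min = 2400 min at €45.00/h; overtime 2 h 4 min = 124 min at €67.50/h.
Pay = (2400 × €45.00 + 124 × €67.50) ÷ 60 = €1939.50.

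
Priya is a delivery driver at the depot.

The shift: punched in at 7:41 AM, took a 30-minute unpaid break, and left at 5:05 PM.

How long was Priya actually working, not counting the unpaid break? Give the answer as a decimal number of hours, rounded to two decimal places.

The shift: 7:41 AM–5:05 PM = 9 h 24 min; less 30 min break → 8 h 54 min

8.90 hours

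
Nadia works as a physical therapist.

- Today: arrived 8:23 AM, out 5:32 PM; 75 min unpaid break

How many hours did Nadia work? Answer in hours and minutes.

Today: 8:23 AM–5:32 PM = 9 h 9 min; less 75 min break → 7 h 54 min

7 h 54 min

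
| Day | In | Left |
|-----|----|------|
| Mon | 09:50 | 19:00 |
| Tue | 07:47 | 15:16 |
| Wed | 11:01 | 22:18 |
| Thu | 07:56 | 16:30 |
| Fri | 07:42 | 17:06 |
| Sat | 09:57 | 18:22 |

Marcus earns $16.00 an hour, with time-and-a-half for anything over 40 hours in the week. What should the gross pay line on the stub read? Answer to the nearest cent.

Mon: 09:50–19:00 = 9 h 10 min
Tue: 07:47–15:16 = 7 h 29 min
Wed: 11:01–22:18 = 11 h 17 min
Thu: 07:56–16:30 = 8 h 34 min
Fri: 07:42–17:06 = 9 h 24 min
Sat: 09:57–18:22 = 8 h 25 min
Total worked: 54 h 19 min = 3259 min.
Regular 40 h 0 min = 2400 min at $16.00/h; overtime 14 h 19 min = 859 min at $24.00/h.
Pay = (2400 × $16.00 + 859 × $24.00) ÷ 60 = $983.60.

$983.60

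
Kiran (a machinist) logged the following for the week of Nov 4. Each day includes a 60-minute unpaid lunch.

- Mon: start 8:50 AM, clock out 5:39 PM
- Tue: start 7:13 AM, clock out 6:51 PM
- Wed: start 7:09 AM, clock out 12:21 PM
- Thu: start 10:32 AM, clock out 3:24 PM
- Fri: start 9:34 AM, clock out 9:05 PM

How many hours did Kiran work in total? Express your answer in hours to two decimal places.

37.03 hours

Mon: 8:50 AM–5:39 PM = 8 h 49 min; less 60 min break → 7 h 49 min
Tue: 7:13 AM–6:51 PM = 11 h 38 min; less 60 min break → 10 h 38 min
Wed: 7:09 AM–12:21 PM = 5 h 12 min; less 60 min break → 4 h 12 min
Thu: 10:32 AM–3:24 PM = 4 h 52 min; less 60 min break → 3 h 52 min
Fri: 9:34 AM–9:05 PM = 11 h 31 min; less 60 min break → 10 h 31 min
Total: 7 h 49 min + 10 h 38 min + 4 h 12 min + 3 h 52 min + 10 h 31 min = 37 h 2 min.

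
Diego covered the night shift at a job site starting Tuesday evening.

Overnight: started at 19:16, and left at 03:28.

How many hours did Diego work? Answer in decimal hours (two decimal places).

Overnight: 19:16 → midnight = 4 h 44 min; midnight → 03:28 = 3 h 28 min; span 8 h 12 min

8.20 hours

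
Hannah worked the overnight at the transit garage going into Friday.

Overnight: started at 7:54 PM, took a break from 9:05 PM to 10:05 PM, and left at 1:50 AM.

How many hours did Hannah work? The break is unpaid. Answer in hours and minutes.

Overnight: 7:54 PM → midnight = 4 h 6 min; midnight → 1:50 AM = 1 h 50 min; span 5 h 56 min; less 60 min break → 4 h 56 min

4 h 56 min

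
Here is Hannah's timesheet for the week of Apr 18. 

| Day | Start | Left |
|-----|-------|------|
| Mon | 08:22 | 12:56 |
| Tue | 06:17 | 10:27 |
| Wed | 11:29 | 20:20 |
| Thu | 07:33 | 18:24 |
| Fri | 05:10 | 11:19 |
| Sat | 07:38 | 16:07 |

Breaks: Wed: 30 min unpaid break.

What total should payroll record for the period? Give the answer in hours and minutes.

Mon: 08:22–12:56 = 4 h 34 min
Tue: 06:17–10:27 = 4 h 10 min
Wed: 11:29–20:20 = 8 h 51 min; less 30 min break → 8 h 21 min
Thu: 07:33–18:24 = 10 h 51 min
Fri: 05:10–11:19 = 6 h 9 min
Sat: 07:38–16:07 = 8 h 29 min
Total: 4 h 34 min + 4 h 10 min + 8 h 21 min + 10 h 51 min + 6 h 9 min + 8 h 29 min = 42 h 34 min.

42 h 34 min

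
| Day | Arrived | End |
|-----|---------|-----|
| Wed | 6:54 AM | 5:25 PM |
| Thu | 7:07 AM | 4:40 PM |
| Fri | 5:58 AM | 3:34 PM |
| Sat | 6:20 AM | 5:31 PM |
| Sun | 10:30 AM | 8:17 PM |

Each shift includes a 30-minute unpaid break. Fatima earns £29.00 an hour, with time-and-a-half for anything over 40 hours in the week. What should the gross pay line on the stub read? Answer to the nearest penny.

£1513.80

Wed: 6:54 AM–5:25 PM = 10 h 31 min; less 30 min break → 10 h 1 min
Thu: 7:07 AM–4:40 PM = 9 h 33 min; less 30 min break → 9 h 3 min
Fri: 5:58 AM–3:34 PM = 9 h 36 min; less 30 min break → 9 h 6 min
Sat: 6:20 AM–5:31 PM = 11 h 11 min; less 30 min break → 10 h 41 min
Sun: 10:30 AM–8:17 PM = 9 h 47 min; less 30 min break → 9 h 17 min
Total worked: 48 h 8 min = 2888 min.
Regular 40 h 0 min = 2400 min at £29.00/h; overtime 8 h 8 min = 488 min at £43.50/h.
Pay = (2400 × £29.00 + 488 × £43.50) ÷ 60 = £1513.80.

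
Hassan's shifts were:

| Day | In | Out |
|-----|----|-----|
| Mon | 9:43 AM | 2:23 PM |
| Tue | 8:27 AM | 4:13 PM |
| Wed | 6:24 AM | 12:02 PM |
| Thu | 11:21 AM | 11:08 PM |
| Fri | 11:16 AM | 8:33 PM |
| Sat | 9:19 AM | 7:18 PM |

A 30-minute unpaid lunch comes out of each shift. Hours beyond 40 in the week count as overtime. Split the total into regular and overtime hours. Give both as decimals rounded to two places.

Regular 40.00 hours, overtime 6.12 hours

Mon: 9:43 AM–2:23 PM = 4 h 40 min; less 30 min break → 4 h 10 min
Tue: 8:27 AM–4:13 PM = 7 h 46 min; less 30 min break → 7 h 16 min
Wed: 6:24 AM–12:02 PM = 5 h 38 min; less 30 min break → 5 h 8 min
Thu: 11:21 AM–11:08 PM = 11 h 47 min; less 30 min break → 11 h 17 min
Fri: 11:16 AM–8:33 PM = 9 h 17 min; less 30 min break → 8 h 47 min
Sat: 9:19 AM–7:18 PM = 9 h 59 min; less 30 min break → 9 h 29 min
Total worked: 46 h 7 min = 46.12 h.
Threshold 40 h → overtime 6 h 7 min, regular 40 h 0 min.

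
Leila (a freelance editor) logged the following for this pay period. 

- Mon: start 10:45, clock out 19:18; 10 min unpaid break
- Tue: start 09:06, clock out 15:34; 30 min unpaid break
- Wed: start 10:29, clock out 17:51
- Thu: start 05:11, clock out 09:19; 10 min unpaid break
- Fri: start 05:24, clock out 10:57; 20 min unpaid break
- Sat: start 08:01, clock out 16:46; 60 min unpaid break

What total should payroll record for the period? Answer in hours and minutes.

38 h 39 min

Mon: 10:45–19:18 = 8 h 33 min; less 10 min break → 8 h 23 min
Tue: 09:06–15:34 = 6 h 28 min; less 30 min break → 5 h 58 min
Wed: 10:29–17:51 = 7 h 22 min
Thu: 05:11–09:19 = 4 h 8 min; less 10 min break → 3 h 58 min
Fri: 05:24–10:57 = 5 h 33 min; less 20 min break → 5 h 13 min
Sat: 08:01–16:46 = 8 h 45 min; less 60 min break → 7 h 45 min
Total: 8 h 23 min + 5 h 58 min + 7 h 22 min + 3 h 58 min + 5 h 13 min + 7 h 45 min = 38 h 39 min.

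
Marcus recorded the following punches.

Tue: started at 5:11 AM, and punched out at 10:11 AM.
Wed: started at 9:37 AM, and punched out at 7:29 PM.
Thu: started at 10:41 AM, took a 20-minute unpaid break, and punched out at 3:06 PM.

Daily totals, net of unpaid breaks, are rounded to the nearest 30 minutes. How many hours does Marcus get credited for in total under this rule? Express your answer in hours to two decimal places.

Tue: 5:11 AM–10:11 AM = 5 h 0 min → rounds to 5 h 0 min
Wed: 9:37 AM–7:29 PM = 9 h 52 min → rounds to 10 h 0 min
Thu: 10:41 AM–3:06 PM = 4 h 25 min − 20 min = 4 h 5 min → rounds to 4 h 0 min
Total credited: 19 h 0 min.

19.00 hours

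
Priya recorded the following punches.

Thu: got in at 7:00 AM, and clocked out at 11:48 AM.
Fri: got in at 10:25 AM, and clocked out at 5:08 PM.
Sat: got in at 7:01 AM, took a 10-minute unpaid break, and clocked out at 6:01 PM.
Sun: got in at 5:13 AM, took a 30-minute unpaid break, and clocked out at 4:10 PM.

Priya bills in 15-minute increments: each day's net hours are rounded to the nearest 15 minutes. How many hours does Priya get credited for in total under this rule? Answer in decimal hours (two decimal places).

32.75 hours

Thu: 7:00 AM–11:48 AM = 4 h 48 min → rounds to 4 h 45 min
Fri: 10:25 AM–5:08 PM = 6 h 43 min → rounds to 6 h 45 min
Sat: 7:01 AM–6:01 PM = 11 h 0 min − 10 min = 10 h 50 min → rounds to 10 h 45 min
Sun: 5:13 AM–4:10 PM = 10 h 57 min − 30 min = 10 h 27 min → rounds to 10 h 30 min
Total credited: 32 h 45 min.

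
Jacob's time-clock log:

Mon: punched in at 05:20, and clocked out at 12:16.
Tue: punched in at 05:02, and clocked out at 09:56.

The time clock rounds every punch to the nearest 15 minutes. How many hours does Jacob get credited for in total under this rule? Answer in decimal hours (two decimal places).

Mon: in 05:20→05:15, out 12:16→12:15; 7 h 0 min
Tue: in 05:02→05:00, out 09:56→10:00; 5 h 0 min
Total credited: 12 h 0 min.

12.00 hours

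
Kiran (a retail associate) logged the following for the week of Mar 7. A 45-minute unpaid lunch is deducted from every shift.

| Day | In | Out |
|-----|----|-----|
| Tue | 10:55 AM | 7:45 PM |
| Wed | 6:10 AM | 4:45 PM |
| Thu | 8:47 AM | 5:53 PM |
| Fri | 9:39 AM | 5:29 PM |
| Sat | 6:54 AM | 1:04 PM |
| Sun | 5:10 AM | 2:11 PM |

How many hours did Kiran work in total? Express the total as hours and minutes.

47 h 2 min

Tue: 10:55 AM–7:45 PM = 8 h 50 min; less 45 min break → 8 h 5 min
Wed: 6:10 AM–4:45 PM = 10 h 35 min; less 45 min break → 9 h 50 min
Thu: 8:47 AM–5:53 PM = 9 h 6 min; less 45 min break → 8 h 21 min
Fri: 9:39 AM–5:29 PM = 7 h 50 min; less 45 min break → 7 h 5 min
Sat: 6:54 AM–1:04 PM = 6 h 10 min; less 45 min break → 5 h 25 min
Sun: 5:10 AM–2:11 PM = 9 h 1 min; less 45 min break → 8 h 16 min
Total: 8 h 5 min + 9 h 50 min + 8 h 21 min + 7 h 5 min + 5 h 25 min + 8 h 16 min = 47 h 2 min.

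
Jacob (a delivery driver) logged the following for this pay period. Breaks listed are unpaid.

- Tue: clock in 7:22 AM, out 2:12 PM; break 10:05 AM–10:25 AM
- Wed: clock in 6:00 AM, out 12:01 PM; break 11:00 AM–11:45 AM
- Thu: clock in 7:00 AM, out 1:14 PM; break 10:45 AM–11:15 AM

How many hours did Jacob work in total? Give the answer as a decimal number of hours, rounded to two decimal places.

17.50 hours

Tue: 7:22 AM–2:12 PM = 6 h 50 min; less 20 min break → 6 h 30 min
Wed: 6:00 AM–12:01 PM = 6 h 1 min; less 45 min break → 5 h 16 min
Thu: 7:00 AM–1:14 PM = 6 h 14 min; less 30 min break → 5 h 44 min
Total: 6 h 30 min + 5 h 16 min + 5 h 44 min = 17 h 30 min.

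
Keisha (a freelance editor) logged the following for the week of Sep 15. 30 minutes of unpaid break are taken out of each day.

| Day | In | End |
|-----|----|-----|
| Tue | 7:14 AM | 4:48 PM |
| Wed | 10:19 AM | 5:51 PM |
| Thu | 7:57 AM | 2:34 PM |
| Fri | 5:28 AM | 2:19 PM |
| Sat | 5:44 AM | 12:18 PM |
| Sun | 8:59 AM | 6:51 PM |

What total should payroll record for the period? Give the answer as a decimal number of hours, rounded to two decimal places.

46.00 hours

Tue: 7:14 AM–4:48 PM = 9 h 34 min; less 30 min break → 9 h 4 min
Wed: 10:19 AM–5:51 PM = 7 h 32 min; less 30 min break → 7 h 2 min
Thu: 7:57 AM–2:34 PM = 6 h 37 min; less 30 min break → 6 h 7 min
Fri: 5:28 AM–2:19 PM = 8 h 51 min; less 30 min break → 8 h 21 min
Sat: 5:44 AM–12:18 PM = 6 h 34 min; less 30 min break → 6 h 4 min
Sun: 8:59 AM–6:51 PM = 9 h 52 min; less 30 min break → 9 h 22 min
Total: 9 h 4 min + 7 h 2 min + 6 h 7 min + 8 h 21 min + 6 h 4 min + 9 h 22 min = 46 h 0 min.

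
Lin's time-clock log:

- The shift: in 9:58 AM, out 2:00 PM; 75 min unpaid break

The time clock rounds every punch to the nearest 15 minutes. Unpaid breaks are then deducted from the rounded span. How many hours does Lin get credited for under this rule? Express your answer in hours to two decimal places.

The shift: in 9:58 AM→10:00 AM, out 2:00 PM→2:00 PM; 4 h 0 min − 75 min = 2 h 45 min

2.75 hours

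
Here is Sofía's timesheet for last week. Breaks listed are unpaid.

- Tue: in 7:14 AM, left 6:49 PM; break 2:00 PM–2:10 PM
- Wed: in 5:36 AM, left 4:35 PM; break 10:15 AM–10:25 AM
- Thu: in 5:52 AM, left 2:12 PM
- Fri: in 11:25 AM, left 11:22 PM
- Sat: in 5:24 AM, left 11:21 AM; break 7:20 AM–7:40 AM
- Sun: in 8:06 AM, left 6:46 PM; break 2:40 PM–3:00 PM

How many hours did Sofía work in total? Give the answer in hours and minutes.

58 h 28 min

Tue: 7:14 AM–6:49 PM = 11 h 35 min; less 10 min break → 11 h 25 min
Wed: 5:36 AM–4:35 PM = 10 h 59 min; less 10 min break → 10 h 49 min
Thu: 5:52 AM–2:12 PM = 8 h 20 min
Fri: 11:25 AM–11:22 PM = 11 h 57 min
Sat: 5:24 AM–11:21 AM = 5 h 57 min; less 20 min break → 5 h 37 min
Sun: 8:06 AM–6:46 PM = 10 h 40 min; less 20 min break → 10 h 20 min
Total: 11 h 25 min + 10 h 49 min + 8 h 20 min + 11 h 57 min + 5 h 37 min + 10 h 20 min = 58 h 28 min.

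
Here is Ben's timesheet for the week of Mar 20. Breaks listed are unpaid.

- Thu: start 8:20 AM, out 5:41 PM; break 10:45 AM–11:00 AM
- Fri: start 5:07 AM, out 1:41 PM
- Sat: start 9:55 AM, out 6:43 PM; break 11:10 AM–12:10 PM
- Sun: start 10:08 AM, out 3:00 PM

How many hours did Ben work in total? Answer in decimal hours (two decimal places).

30.33 hours

Thu: 8:20 AM–5:41 PM = 9 h 21 min; less 15 min break → 9 h 6 min
Fri: 5:07 AM–1:41 PM = 8 h 34 min
Sat: 9:55 AM–6:43 PM = 8 h 48 min; less 60 min break → 7 h 48 min
Sun: 10:08 AM–3:00 PM = 4 h 52 min
Total: 9 h 6 min + 8 h 34 min + 7 h 48 min + 4 h 52 min = 30 h 20 min.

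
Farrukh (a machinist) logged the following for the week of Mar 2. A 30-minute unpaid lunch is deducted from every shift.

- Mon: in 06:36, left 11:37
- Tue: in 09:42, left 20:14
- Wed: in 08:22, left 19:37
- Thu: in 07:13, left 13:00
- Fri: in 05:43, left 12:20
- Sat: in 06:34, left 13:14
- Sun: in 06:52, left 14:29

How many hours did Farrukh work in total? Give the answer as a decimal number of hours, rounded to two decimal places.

Mon: 06:36–11:37 = 5 h 1 min; less 30 min break → 4 h 31 min
Tue: 09:42–20:14 = 10 h 32 min; less 30 min break → 10 h 2 min
Wed: 08:22–19:37 = 11 h 15 min; less 30 min break → 10 h 45 min
Thu: 07:13–13:00 = 5 h 47 min; less 30 min break → 5 h 17 min
Fri: 05:43–12:20 = 6 h 37 min; less 30 min break → 6 h 7 min
Sat: 06:34–13:14 = 6 h 40 min; less 30 min break → 6 h 10 min
Sun: 06:52–14:29 = 7 h 37 min; less 30 min break → 7 h 7 min
Total: 4 h 31 min + 10 h 2 min + 10 h 45 min + 5 h 17 min + 6 h 7 min + 6 h 10 min + 7 h 7 min = 49 h 59 min.

49.98 hours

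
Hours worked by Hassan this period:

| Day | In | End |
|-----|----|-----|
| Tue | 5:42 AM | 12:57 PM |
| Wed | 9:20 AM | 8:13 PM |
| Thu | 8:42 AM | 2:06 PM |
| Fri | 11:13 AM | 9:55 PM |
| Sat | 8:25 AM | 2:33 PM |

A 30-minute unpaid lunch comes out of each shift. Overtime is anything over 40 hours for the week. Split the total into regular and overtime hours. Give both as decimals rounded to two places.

Regular 37.87 hours, overtime 0.00 hours

Tue: 5:42 AM–12:57 PM = 7 h 15 min; less 30 min break → 6 h 45 min
Wed: 9:20 AM–8:13 PM = 10 h 53 min; less 30 min break → 10 h 23 min
Thu: 8:42 AM–2:06 PM = 5 h 24 min; less 30 min break → 4 h 54 min
Fri: 11:13 AM–9:55 PM = 10 h 42 min; less 30 min break → 10 h 12 min
Sat: 8:25 AM–2:33 PM = 6 h 8 min; less 30 min break → 5 h 38 min
Total worked: 37 h 52 min = 37.87 h.
Threshold 40 h → overtime 0 h 0 min, regular 37 h 52 min.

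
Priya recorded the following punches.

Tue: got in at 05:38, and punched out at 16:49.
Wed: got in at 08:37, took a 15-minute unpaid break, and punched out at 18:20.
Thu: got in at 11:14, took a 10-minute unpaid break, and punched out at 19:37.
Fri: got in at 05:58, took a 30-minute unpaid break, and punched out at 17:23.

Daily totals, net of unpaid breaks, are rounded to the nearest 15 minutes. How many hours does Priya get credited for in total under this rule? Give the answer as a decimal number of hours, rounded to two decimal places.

40.00 hours

Tue: 05:38–16:49 = 11 h 11 min → rounds to 11 h 15 min
Wed: 08:37–18:20 = 9 h 43 min − 15 min = 9 h 28 min → rounds to 9 h 30 min
Thu: 11:14–19:37 = 8 h 23 min − 10 min = 8 h 13 min → rounds to 8 h 15 min
Fri: 05:58–17:23 = 11 h 25 min − 30 min = 10 h 55 min → rounds to 11 h 0 min
Total credited: 40 h 0 min.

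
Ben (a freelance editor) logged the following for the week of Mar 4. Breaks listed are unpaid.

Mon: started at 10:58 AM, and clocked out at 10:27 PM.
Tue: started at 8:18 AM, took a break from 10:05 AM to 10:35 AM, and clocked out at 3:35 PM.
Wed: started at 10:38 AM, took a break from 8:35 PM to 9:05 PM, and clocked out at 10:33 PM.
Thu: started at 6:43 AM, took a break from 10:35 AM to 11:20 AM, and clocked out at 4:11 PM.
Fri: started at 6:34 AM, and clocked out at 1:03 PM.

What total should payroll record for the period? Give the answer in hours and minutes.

44 h 53 min

Mon: 10:58 AM–10:27 PM = 11 h 29 min
Tue: 8:18 AM–3:35 PM = 7 h 17 min; less 30 min break → 6 h 47 min
Wed: 10:38 AM–10:33 PM = 11 h 55 min; less 30 min break → 11 h 25 min
Thu: 6:43 AM–4:11 PM = 9 h 28 min; less 45 min break → 8 h 43 min
Fri: 6:34 AM–1:03 PM = 6 h 29 min
Total: 11 h 29 min + 6 h 47 min + 11 h 25 min + 8 h 43 min + 6 h 29 min = 44 h 53 min.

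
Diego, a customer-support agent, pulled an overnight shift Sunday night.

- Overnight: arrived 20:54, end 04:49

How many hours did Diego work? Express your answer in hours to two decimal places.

Overnight: 20:54 → midnight = 3 h 6 min; midnight → 04:49 = 4 h 49 min; span 7 h 55 min

7.92 hours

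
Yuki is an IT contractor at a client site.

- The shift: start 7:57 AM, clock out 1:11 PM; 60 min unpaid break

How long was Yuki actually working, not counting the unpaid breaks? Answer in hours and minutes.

The shift: 7:57 AM–1:11 PM = 5 h 14 min; less 60 min break → 4 h 14 min

4 h 14 min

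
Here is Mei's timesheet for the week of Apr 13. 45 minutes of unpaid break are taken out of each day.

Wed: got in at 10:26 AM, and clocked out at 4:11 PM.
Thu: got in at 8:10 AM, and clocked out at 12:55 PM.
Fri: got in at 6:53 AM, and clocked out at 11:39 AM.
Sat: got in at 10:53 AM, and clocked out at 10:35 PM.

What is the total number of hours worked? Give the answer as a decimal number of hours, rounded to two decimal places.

23.97 hours

Wed: 10:26 AM–4:11 PM = 5 h 45 min; less 45 min break → 5 h 0 min
Thu: 8:10 AM–12:55 PM = 4 h 45 min; less 45 min break → 4 h 0 min
Fri: 6:53 AM–11:39 AM = 4 h 46 min; less 45 min break → 4 h 1 min
Sat: 10:53 AM–10:35 PM = 11 h 42 min; less 45 min break → 10 h 57 min
Total: 5 h 0 min + 4 h 0 min + 4 h 1 min + 10 h 57 min = 23 h 58 min.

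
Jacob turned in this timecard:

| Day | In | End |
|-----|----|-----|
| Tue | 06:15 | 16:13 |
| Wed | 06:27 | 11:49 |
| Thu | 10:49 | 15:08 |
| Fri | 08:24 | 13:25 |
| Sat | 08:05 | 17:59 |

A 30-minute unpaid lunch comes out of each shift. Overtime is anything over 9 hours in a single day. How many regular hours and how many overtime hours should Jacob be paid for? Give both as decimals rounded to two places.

Tue: 06:15–16:13 = 9 h 58 min; less 30 min break → 9 h 28 min
Wed: 06:27–11:49 = 5 h 22 min; less 30 min break → 4 h 52 min
Thu: 10:49–15:08 = 4 h 19 min; less 30 min break → 3 h 49 min
Fri: 08:24–13:25 = 5 h 1 min; less 30 min break → 4 h 31 min
Sat: 08:05–17:59 = 9 h 54 min; less 30 min break → 9 h 24 min
Tue reg 9 h 0 min / OT 0 h 28 min; Wed reg 4 h 52 min / OT 0 h 0 min; Thu reg 3 h 49 min / OT 0 h 0 min; Fri reg 4 h 31 min / OT 0 h 0 min; Sat reg 9 h 0 min / OT 0 h 24 min.
Totals: regular 31 h 12 min, overtime 0 h 52 min.

Regular 31.20 hours, overtime 0.87 hours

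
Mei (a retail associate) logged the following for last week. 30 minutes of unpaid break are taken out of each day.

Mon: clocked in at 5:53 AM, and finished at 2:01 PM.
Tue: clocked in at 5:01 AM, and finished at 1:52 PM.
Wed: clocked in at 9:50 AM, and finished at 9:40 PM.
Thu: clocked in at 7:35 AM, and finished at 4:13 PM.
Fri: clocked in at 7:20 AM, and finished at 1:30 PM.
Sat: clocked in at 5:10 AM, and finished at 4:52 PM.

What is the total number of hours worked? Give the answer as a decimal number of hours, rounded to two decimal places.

Mon: 5:53 AM–2:01 PM = 8 h 8 min; less 30 min break → 7 h 38 min
Tue: 5:01 AM–1:52 PM = 8 h 51 min; less 30 min break → 8 h 21 min
Wed: 9:50 AM–9:40 PM = 11 h 50 min; less 30 min break → 11 h 20 min
Thu: 7:35 AM–4:13 PM = 8 h 38 min; less 30 min break → 8 h 8 min
Fri: 7:20 AM–1:30 PM = 6 h 10 min; less 30 min break → 5 h 40 min
Sat: 5:10 AM–4:52 PM = 11 h 42 min; less 30 min break → 11 h 12 min
Total: 7 h 38 min + 8 h 21 min + 11 h 20 min + 8 h 8 min + 5 h 40 min + 11 h 12 min = 52 h 19 min.

52.32 hours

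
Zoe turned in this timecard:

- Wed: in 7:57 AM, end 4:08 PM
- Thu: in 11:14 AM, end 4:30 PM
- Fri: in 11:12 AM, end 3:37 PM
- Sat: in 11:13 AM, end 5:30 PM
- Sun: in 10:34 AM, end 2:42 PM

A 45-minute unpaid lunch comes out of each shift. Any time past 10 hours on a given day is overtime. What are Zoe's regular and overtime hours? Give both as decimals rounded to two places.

Wed: 7:57 AM–4:08 PM = 8 h 11 min; less 45 min break → 7 h 26 min
Thu: 11:14 AM–4:30 PM = 5 h 16 min; less 45 min break → 4 h 31 min
Fri: 11:12 AM–3:37 PM = 4 h 25 min; less 45 min break → 3 h 40 min
Sat: 11:13 AM–5:30 PM = 6 h 17 min; less 45 min break → 5 h 32 min
Sun: 10:34 AM–2:42 PM = 4 h 8 min; less 45 min break → 3 h 23 min
Wed reg 7 h 26 min / OT 0 h 0 min; Thu reg 4 h 31 min / OT 0 h 0 min; Fri reg 3 h 40 min / OT 0 h 0 min; Sat reg 5 h 32 min / OT 0 h 0 min; Sun reg 3 h 23 min / OT 0 h 0 min.
Totals: regular 24 h 32 min, overtime 0 h 0 min.

Regular 24.53 hours, overtime 0.00 hours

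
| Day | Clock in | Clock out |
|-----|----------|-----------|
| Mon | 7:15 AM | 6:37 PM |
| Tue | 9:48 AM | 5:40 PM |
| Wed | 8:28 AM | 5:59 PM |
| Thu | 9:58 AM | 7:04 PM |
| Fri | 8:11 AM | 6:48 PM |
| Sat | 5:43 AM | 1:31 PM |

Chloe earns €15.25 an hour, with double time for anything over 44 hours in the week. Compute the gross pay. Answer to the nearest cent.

€1045.13

Mon: 7:15 AM–6:37 PM = 11 h 22 min
Tue: 9:48 AM–5:40 PM = 7 h 52 min
Wed: 8:28 AM–5:59 PM = 9 h 31 min
Thu: 9:58 AM–7:04 PM = 9 h 6 min
Fri: 8:11 AM–6:48 PM = 10 h 37 min
Sat: 5:43 AM–1:31 PM = 7 h 48 min
Total worked: 56 h 16 min = 3376 min.
Regular 44 h 0 min = 2640 min at €15.25/h; overtime 12 h 16 min = 736 min at €30.50/h.
Pay = (2640 × €15.25 + 736 × €30.50) ÷ 60 = €1045.13.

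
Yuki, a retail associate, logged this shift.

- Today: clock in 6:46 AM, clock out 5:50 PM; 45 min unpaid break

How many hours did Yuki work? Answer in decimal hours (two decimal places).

10.32 hours

Today: 6:46 AM–5:50 PM = 11 h 4 min; less 45 min break → 10 h 19 min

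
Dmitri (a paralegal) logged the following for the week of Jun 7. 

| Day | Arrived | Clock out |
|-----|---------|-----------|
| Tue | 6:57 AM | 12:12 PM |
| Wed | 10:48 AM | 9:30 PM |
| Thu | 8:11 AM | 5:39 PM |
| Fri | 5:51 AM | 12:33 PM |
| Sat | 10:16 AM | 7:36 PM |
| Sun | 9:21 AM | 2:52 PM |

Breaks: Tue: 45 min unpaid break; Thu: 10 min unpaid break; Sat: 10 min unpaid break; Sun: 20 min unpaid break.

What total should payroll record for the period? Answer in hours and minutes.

45 h 33 min

Tue: 6:57 AM–12:12 PM = 5 h 15 min; less 45 min break → 4 h 30 min
Wed: 10:48 AM–9:30 PM = 10 h 42 min
Thu: 8:11 AM–5:39 PM = 9 h 28 min; less 10 min break → 9 h 18 min
Fri: 5:51 AM–12:33 PM = 6 h 42 min
Sat: 10:16 AM–7:36 PM = 9 h 20 min; less 10 min break → 9 h 10 min
Sun: 9:21 AM–2:52 PM = 5 h 31 min; less 20 min break → 5 h 11 min
Total: 4 h 30 min + 10 h 42 min + 9 h 18 min + 6 h 42 min + 9 h 10 min + 5 h 11 min = 45 h 33 min.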